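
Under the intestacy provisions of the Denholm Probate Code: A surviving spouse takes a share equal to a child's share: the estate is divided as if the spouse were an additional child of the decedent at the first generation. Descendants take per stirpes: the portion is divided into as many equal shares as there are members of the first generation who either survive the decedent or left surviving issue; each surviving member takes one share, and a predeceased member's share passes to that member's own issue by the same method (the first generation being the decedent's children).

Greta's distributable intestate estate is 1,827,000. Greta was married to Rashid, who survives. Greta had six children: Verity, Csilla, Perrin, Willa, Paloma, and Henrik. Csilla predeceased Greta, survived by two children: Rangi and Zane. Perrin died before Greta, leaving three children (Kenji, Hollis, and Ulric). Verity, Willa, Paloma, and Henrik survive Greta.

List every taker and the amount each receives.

The spouse counts as an additional share at the children's level, so there are 7 primary shares of 261,000. Rashid takes one such share (261,000).
The children's combined portion (1,566,000) is divided into 6 shares of 261,000: Verity, Willa, Paloma, and Henrik each take 261,000; Csilla's 261,000 share passes to Csilla's issue; Perrin's 261,000 share passes to Perrin's issue.
Csilla's share (261,000) is divided into 2 shares of 130,500: Rangi and Zane each take 130,500.
Perrin's share (261,000) is divided into 3 shares of 87,000: Kenji, Hollis, and Ulric each take 87,000.

Rashid: 261,000; Verity: 261,000; Rangi: 130,500; Zane: 130,500; Kenji: 87,000; Hollis: 87,000; Ulric: 87,000; Willa: 261,000; Paloma: 261,000; Henrik: 261,000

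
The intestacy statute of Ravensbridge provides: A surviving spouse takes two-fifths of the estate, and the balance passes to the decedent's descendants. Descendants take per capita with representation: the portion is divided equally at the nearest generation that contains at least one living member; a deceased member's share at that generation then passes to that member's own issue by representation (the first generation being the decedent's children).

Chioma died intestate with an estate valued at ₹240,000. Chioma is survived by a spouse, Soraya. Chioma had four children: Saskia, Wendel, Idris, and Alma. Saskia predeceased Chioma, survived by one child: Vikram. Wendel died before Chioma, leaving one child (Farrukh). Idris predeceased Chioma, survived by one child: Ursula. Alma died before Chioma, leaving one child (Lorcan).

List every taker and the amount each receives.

Soraya takes two-fifths of ₹240,000 = ₹96,000. The remaining ₹144,000 passes to the descendants.
No child survives, so the initial division is made at the grandchildren's generation.
The descendants' portion (₹144,000) is divided into 4 shares of ₹36,000: Vikram, Farrukh, Ursula, and Lorcan each take ₹36,000.

Soraya: ₹96,000; Vikram: ₹36,000; Farrukh: ₹36,000; Ursula: ₹36,000; Lorcan: ₹36,000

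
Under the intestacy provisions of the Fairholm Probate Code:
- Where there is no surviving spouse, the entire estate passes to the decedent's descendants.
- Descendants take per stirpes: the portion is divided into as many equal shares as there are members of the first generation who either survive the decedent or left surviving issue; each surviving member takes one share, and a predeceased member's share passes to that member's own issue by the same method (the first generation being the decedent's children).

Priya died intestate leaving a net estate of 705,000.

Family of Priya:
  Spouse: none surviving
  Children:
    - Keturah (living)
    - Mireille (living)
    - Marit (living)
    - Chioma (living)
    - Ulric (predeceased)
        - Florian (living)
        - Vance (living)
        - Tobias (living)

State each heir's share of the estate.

The entire 705,000 passes to the descendants.
That amount (705,000) is divided into 5 shares of 141,000: Keturah, Mireille, Marit, and Chioma each take 141,000; Ulric's 141,000 share passes to Ulric's issue.
Ulric's share (141,000) is divided into 3 shares of 47,000: Florian, Vance, and Tobias each take 47,000.

Keturah: 141,000; Mireille: 141,000; Marit: 141,000; Chioma: 141,000; Florian: 47,000; Vance: 47,000; Tobias: 47,000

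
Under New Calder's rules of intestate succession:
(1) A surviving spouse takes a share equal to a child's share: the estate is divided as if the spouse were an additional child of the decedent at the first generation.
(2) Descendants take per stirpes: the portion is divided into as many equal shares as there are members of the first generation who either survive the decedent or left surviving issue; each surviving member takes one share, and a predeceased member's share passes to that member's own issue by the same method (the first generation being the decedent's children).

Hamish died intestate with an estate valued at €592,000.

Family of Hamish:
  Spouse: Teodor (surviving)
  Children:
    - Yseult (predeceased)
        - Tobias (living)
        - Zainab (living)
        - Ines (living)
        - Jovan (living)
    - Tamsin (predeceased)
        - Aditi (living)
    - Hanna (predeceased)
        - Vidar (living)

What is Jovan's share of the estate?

The spouse counts as an additional share at the children's level, so there are 4 primary shares of €148,000. Teodor takes one such share (€148,000).
The children's combined portion (€444,000) is divided into 3 shares of €148,000: Yseult's €148,000 share passes to Yseult's issue; Tamsin's €148,000 share passes to Tamsin's issue; Hanna's €148,000 share passes to Hanna's issue.
Yseult's share (€148,000) is divided into 4 shares of €37,000: Tobias, Zainab, Ines, and Jovan each take €37,000.
Tamsin's share (€148,000) passes entirely to Aditi.
Hanna's share (€148,000) passes entirely to Vidar.

Jovan receives €37,000.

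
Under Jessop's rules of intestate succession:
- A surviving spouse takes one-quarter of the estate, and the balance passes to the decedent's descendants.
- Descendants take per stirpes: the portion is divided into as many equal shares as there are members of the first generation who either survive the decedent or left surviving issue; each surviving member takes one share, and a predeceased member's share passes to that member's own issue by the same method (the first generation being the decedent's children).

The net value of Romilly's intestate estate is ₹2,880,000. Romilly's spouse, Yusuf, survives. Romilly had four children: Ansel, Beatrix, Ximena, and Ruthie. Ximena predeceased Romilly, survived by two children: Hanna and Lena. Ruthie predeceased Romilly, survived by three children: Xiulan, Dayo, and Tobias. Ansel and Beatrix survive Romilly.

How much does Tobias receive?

Tobias receives ₹180,000.

Yusuf takes one-quarter of ₹2,880,000 = ₹720,000. The remaining ₹2,160,000 passes to the descendants.
The descendants' portion (₹2,160,000) is divided into 4 shares of ₹540,000: Ansel and Beatrix each take ₹540,000; Ximena's ₹540,000 share passes to Ximena's issue; Ruthie's ₹540,000 share passes to Ruthie's issue.
Ximena's share (₹540,000) is divided into 2 shares of ₹270,000: Hanna and Lena each take ₹270,000.
Ruthie's share (₹540,000) is divided into 3 shares of ₹180,000: Xiulan, Dayo, and Tobias each take ₹180,000.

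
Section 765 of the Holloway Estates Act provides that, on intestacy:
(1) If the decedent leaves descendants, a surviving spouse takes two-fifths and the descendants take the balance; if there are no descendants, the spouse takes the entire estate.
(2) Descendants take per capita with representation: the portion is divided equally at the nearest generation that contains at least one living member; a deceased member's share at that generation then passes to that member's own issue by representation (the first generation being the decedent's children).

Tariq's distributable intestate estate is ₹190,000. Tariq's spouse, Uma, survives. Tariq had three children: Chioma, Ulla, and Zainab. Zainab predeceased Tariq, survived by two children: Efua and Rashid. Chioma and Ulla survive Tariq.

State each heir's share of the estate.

Uma: ₹76,000; Chioma: ₹38,000; Ulla: ₹38,000; Efua: ₹19,000; Rashid: ₹19,000

Uma takes two-fifths of ₹190,000 = ₹76,000. The remaining ₹114,000 passes to the descendants.
The descendants' portion (₹114,000) is divided into 3 shares of ₹38,000: Chioma and Ulla each take ₹38,000; Zainab's ₹38,000 share passes to Zainab's issue.
Zainab's share (₹38,000) is divided into 2 shares of ₹19,000: Efua and Rashid each take ₹19,000.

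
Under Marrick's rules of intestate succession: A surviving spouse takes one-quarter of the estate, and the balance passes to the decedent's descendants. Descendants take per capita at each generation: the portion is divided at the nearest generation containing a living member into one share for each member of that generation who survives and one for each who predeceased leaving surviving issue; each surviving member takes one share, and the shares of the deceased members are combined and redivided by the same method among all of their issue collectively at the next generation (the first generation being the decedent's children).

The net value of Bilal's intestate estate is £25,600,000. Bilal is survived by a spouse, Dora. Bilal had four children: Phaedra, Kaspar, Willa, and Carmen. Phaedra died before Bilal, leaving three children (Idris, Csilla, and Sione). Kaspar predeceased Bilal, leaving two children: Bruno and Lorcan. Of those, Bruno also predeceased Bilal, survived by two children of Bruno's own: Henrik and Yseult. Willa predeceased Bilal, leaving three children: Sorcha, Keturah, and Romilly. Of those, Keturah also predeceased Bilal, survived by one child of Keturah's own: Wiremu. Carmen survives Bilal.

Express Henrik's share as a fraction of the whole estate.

Henrik receives 3/64 of the estate.

Dora takes one-quarter of £25,600,000 = £6,400,000. The remaining £19,200,000 passes to the descendants.
The descendants' portion (£19,200,000) is divided at the children's generation into 4 shares of £4,800,000. Carmen takes £4,800,000. The 3 shares of the deceased (Phaedra, Kaspar, and Willa) are combined into a pool of £14,400,000.
That pool (£14,400,000) is divided at the grandchildren's generation into 8 shares of £1,800,000. Idris, Csilla, Sione, Lorcan, Sorcha, and Romilly each take £1,800,000. The 2 shares of the deceased (Bruno and Keturah) are combined into a pool of £3,600,000.
That pool (£3,600,000) is divided at the great-grandchildren's generation equally among Henrik, Yseult, and Wiremu: £1,200,000 each.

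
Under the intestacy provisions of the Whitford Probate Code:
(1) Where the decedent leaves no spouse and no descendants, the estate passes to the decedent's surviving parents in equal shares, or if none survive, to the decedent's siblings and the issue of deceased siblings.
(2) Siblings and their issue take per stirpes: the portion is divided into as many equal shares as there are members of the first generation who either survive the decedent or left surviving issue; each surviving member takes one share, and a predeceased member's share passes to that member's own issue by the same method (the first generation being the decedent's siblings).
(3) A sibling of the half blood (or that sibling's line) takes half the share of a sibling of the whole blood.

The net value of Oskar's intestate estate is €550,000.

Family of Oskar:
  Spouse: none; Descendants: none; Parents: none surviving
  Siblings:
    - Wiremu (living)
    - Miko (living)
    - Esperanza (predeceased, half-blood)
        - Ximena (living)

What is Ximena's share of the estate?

The entire €550,000 passes to the siblings and their issue.
Counting each half-blood sibling's line as half a unit, there are 5/2 units in €550,000, so one unit is €220,000. Whole-blood lines (Wiremu and Miko) take €220,000 each; half-blood lines (Esperanza) take €110,000 each.
Esperanza's share (€110,000) passes entirely to Ximena.

Ximena receives €110,000.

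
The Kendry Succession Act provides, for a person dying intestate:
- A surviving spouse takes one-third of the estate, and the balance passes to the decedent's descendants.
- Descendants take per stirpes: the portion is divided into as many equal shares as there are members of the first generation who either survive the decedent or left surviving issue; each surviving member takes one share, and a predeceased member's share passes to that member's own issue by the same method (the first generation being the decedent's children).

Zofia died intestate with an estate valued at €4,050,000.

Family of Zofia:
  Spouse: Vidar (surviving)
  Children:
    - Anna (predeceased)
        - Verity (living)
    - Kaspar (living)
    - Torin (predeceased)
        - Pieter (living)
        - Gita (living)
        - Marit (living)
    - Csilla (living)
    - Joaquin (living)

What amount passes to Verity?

Vidar takes one-third of €4,050,000 = €1,350,000. The remaining €2,700,000 passes to the descendants.
The descendants' portion (€2,700,000) is divided into 5 shares of €540,000: Kaspar, Csilla, and Joaquin each take €540,000; Anna's €540,000 share passes to Anna's issue; Torin's €540,000 share passes to Torin's issue.
Anna's share (€540,000) passes entirely to Verity.
Torin's share (€540,000) is divided into 3 shares of €180,000: Pieter, Gita, and Marit each take €180,000.

Verity receives €540,000.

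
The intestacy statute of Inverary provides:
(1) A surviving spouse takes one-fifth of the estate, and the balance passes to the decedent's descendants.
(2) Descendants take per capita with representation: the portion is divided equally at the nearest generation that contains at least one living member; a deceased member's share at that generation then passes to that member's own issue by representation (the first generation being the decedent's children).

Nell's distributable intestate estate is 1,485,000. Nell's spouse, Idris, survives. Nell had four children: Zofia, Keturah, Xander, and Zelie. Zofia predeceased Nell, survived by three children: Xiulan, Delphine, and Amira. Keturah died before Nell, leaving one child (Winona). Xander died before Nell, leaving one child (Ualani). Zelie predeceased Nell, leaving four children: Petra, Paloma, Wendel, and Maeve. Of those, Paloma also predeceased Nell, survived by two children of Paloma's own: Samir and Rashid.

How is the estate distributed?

Idris: 297,000; Xiulan: 132,000; Delphine: 132,000; Amira: 132,000; Winona: 132,000; Ualani: 132,000; Petra: 132,000; Samir: 66,000; Rashid: 66,000; Wendel: 132,000; Maeve: 132,000

Idris takes one-fifth of 1,485,000 = 297,000. The remaining 1,188,000 passes to the descendants.
No child survives, so the initial division is made at the grandchildren's generation.
The descendants' portion (1,188,000) is divided into 9 shares of 132,000: Xiulan, Delphine, Amira, Winona, Ualani, Petra, Wendel, and Maeve each take 132,000; Paloma's 132,000 share passes to Paloma's issue.
Paloma's share (132,000) is divided into 2 shares of 66,000: Samir and Rashid each take 66,000.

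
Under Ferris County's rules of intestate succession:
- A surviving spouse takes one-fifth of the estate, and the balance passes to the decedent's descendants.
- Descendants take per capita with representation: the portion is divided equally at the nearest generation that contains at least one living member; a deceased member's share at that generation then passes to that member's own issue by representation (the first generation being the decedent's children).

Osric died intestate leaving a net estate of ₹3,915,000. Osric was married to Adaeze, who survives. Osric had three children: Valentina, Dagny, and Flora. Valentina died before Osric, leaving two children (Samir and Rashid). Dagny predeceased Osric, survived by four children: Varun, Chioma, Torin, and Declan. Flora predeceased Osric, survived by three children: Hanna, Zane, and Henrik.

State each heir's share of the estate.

Adaeze: ₹783,000; Samir: ₹348,000; Rashid: ₹348,000; Varun: ₹348,000; Chioma: ₹348,000; Torin: ₹348,000; Declan: ₹348,000; Hanna: ₹348,000; Zane: ₹348,000; Henrik: ₹348,000

Adaeze takes one-fifth of ₹3,915,000 = ₹783,000. The remaining ₹3,132,000 passes to the descendants.
No child survives, so the initial division is made at the grandchildren's generation.
The descendants' portion (₹3,132,000) is divided into 9 shares of ₹348,000: Samir, Rashid, Varun, Chioma, Torin, Declan, Hanna, Zane, and Henrik each take ₹348,000.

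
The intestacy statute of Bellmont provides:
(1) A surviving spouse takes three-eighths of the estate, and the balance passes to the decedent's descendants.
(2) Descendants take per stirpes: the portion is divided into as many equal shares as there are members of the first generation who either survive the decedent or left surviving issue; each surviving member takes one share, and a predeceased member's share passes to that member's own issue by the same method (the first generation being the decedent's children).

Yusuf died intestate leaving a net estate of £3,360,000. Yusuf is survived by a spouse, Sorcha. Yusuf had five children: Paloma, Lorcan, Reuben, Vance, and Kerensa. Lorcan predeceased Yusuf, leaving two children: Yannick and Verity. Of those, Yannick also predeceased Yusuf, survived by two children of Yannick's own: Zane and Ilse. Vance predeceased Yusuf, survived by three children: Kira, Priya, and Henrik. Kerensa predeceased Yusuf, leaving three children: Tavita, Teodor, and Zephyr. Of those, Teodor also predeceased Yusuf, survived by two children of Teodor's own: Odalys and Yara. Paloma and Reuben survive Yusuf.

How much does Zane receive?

Sorcha takes three-eighths of £3,360,000 = £1,260,000. The remaining £2,100,000 passes to the descendants.
The descendants' portion (£2,100,000) is divided into 5 shares of £420,000: Paloma and Reuben each take £420,000; Lorcan's £420,000 share passes to Lorcan's issue; Vance's £420,000 share passes to Vance's issue; Kerensa's £420,000 share passes to Kerensa's issue.
Lorcan's share (£420,000) is divided into 2 shares of £210,000: Verity takes £210,000; Yannick's £210,000 share passes to Yannick's issue.
Yannick's share (£210,000) is divided into 2 shares of £105,000: Zane and Ilse each take £105,000.
Vance's share (£420,000) is divided into 3 shares of £140,000: Kira, Priya, and Henrik each take £140,000.
Kerensa's share (£420,000) is divided into 3 shares of £140,000: Tavita and Zephyr each take £140,000; Teodor's £140,000 share passes to Teodor's issue.
Teodor's share (£140,000) is divided into 2 shares of £70,000: Odalys and Yara each take £70,000.

Zane receives £105,000.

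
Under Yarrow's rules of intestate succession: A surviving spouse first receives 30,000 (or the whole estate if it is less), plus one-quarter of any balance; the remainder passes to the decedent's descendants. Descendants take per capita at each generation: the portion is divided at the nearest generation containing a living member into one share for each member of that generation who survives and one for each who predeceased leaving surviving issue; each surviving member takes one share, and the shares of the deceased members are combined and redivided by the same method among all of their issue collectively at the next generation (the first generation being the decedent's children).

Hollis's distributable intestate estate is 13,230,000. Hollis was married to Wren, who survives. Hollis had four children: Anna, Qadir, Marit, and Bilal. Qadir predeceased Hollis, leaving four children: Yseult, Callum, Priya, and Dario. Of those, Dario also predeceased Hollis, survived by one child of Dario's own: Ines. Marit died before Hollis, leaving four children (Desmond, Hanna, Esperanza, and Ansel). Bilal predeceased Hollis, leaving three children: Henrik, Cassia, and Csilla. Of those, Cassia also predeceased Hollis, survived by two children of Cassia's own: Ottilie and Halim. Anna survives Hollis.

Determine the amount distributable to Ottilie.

Ottilie receives 450,000.

Wren first takes 30,000, leaving a balance of 13,200,000. Wren then takes one-quarter of the balance (3,300,000), for a total of 3,330,000. The remaining 9,900,000 passes to the descendants.
The descendants' portion (9,900,000) is divided at the children's generation into 4 shares of 2,475,000. Anna takes 2,475,000. The 3 shares of the deceased (Qadir, Marit, and Bilal) are combined into a pool of 7,425,000.
That pool (7,425,000) is divided at the grandchildren's generation into 11 shares of 675,000. Yseult, Callum, Priya, Desmond, Hanna, Esperanza, Ansel, Henrik, and Csilla each take 675,000. The 2 shares of the deceased (Dario and Cassia) are combined into a pool of 1,350,000.
That pool (1,350,000) is divided at the great-grandchildren's generation equally among Ines, Ottilie, and Halim: 450,000 each.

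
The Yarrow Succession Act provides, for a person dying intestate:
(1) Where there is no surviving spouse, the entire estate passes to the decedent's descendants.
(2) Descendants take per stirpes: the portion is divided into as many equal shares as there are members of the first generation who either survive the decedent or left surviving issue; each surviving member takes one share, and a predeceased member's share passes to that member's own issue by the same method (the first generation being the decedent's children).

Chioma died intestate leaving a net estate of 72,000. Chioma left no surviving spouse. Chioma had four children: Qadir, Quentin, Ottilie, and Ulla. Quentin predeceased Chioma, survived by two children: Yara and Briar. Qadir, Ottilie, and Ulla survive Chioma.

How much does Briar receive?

Briar receives 9,000.

The entire 72,000 passes to the descendants.
That amount (72,000) is divided into 4 shares of 18,000: Qadir, Ottilie, and Ulla each take 18,000; Quentin's 18,000 share passes to Quentin's issue.
Quentin's share (18,000) is divided into 2 shares of 9,000: Yara and Briar each take 9,000.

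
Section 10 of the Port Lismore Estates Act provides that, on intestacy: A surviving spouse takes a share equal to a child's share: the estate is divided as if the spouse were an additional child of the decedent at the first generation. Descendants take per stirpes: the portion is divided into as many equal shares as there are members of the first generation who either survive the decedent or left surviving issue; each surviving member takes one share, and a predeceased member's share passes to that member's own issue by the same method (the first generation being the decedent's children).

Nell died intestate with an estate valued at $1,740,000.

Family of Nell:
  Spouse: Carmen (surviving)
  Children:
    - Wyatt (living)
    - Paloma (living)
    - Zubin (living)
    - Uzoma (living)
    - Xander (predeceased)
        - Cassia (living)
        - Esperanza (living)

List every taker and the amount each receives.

Carmen: $290,000; Wyatt: $290,000; Paloma: $290,000; Zubin: $290,000; Uzoma: $290,000; Cassia: $145,000; Esperanza: $145,000

The spouse counts as an additional share at the children's level, so there are 6 primary shares of $290,000. Carmen takes one such share ($290,000).
The children's combined portion ($1,450,000) is divided into 5 shares of $290,000: Wyatt, Paloma, Zubin, and Uzoma each take $290,000; Xander's $290,000 share passes to Xander's issue.
Xander's share ($290,000) is divided into 2 shares of $145,000: Cassia and Esperanza each take $145,000.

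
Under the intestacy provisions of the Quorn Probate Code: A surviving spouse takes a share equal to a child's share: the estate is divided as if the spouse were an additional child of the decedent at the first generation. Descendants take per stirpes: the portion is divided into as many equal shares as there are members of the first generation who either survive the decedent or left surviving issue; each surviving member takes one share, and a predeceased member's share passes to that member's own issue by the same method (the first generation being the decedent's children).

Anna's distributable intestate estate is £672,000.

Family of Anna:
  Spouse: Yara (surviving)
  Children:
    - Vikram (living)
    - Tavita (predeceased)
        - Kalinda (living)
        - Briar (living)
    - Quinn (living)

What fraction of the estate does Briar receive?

The spouse counts as an additional share at the children's level, so there are 4 primary shares of £168,000. Yara takes one such share (£168,000).
The children's combined portion (£504,000) is divided into 3 shares of £168,000: Vikram and Quinn each take £168,000; Tavita's £168,000 share passes to Tavita's issue.
Tavita's share (£168,000) is divided into 2 shares of £84,000: Kalinda and Briar each take £84,000.

Briar receives 1/8 of the estate.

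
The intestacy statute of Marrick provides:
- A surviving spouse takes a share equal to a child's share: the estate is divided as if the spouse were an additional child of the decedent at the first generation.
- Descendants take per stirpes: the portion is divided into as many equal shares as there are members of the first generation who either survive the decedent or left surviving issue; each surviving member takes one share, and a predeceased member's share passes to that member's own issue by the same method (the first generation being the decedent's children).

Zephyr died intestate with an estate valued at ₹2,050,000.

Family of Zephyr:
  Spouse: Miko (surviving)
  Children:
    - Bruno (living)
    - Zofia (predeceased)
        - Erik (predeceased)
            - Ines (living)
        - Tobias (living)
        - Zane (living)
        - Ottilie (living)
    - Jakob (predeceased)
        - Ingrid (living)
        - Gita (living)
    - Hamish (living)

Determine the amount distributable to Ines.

Ines receives ₹102,500.

The spouse counts as an additional share at the children's level, so there are 5 primary shares of ₹410,000. Miko takes one such share (₹410,000).
The children's combined portion (₹1,640,000) is divided into 4 shares of ₹410,000: Bruno and Hamish each take ₹410,000; Zofia's ₹410,000 share passes to Zofia's issue; Jakob's ₹410,000 share passes to Jakob's issue.
Zofia's share (₹410,000) is divided into 4 shares of ₹102,500: Tobias, Zane, and Ottilie each take ₹102,500; Erik's ₹102,500 share passes to Erik's issue.
Erik's share (₹102,500) passes entirely to Ines.
Jakob's share (₹410,000) is divided into 2 shares of ₹205,000: Ingrid and Gita each take ₹205,000.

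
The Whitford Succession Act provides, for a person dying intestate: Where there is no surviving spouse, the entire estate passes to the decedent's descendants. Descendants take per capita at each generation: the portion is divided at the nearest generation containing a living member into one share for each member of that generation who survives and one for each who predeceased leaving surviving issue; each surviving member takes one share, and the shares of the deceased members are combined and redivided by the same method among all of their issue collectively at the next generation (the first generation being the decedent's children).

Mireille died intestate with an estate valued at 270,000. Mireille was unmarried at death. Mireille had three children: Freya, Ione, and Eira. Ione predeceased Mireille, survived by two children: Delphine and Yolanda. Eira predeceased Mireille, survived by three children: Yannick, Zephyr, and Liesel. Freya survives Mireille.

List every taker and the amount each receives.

Freya: 90,000; Delphine: 36,000; Yolanda: 36,000; Yannick: 36,000; Zephyr: 36,000; Liesel: 36,000

The entire 270,000 passes to the descendants.
That amount (270,000) is divided at the children's generation into 3 shares of 90,000. Freya takes 90,000. The 2 shares of the deceased (Ione and Eira) are combined into a pool of 180,000.
That pool (180,000) is divided at the grandchildren's generation equally among Delphine, Yolanda, Yannick, Zephyr, and Liesel: 36,000 each.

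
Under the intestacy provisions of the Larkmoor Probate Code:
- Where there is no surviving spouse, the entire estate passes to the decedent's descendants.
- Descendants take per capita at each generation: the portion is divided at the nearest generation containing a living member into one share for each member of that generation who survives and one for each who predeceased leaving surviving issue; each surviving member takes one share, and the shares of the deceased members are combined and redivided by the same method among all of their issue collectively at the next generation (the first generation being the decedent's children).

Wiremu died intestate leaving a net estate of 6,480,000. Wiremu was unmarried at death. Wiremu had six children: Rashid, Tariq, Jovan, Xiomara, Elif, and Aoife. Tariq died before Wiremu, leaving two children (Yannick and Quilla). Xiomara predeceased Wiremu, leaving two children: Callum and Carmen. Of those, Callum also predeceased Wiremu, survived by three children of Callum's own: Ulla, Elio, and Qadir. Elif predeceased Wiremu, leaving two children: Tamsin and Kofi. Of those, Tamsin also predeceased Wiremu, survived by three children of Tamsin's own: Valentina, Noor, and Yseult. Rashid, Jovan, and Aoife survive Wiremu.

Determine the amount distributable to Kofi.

The entire 6,480,000 passes to the descendants.
That amount (6,480,000) is divided at the children's generation into 6 shares of 1,080,000. Rashid, Jovan, and Aoife each take 1,080,000. The 3 shares of the deceased (Tariq, Xiomara, and Elif) are combined into a pool of 3,240,000.
That pool (3,240,000) is divided at the grandchildren's generation into 6 shares of 540,000. Yannick, Quilla, Carmen, and Kofi each take 540,000. The 2 shares of the deceased (Callum and Tamsin) are combined into a pool of 1,080,000.
That pool (1,080,000) is divided at the great-grandchildren's generation equally among Ulla, Elio, Qadir, Valentina, Noor, and Yseult: 180,000 each.

Kofi receives 540,000.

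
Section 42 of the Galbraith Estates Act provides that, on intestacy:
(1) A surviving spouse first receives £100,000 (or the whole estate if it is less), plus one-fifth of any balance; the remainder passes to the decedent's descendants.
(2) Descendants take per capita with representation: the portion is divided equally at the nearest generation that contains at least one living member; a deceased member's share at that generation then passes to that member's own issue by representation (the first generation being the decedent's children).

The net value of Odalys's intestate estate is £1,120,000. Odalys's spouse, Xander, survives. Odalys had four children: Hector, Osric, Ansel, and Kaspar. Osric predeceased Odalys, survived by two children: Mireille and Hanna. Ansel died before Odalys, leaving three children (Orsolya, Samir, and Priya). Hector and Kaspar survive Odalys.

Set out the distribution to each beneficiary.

Xander first takes £100,000, leaving a balance of £1,020,000. Xander then takes one-fifth of the balance (£204,000), for a total of £304,000. The remaining £816,000 passes to the descendants.
The descendants' portion (£816,000) is divided into 4 shares of £204,000: Hector and Kaspar each take £204,000; Osric's £204,000 share passes to Osric's issue; Ansel's £204,000 share passes to Ansel's issue.
Osric's share (£204,000) is divided into 2 shares of £102,000: Mireille and Hanna each take £102,000.
Ansel's share (£204,000) is divided into 3 shares of £68,000: Orsolya, Samir, and Priya each take £68,000.

Xander: £304,000; Hector: £204,000; Mireille: £102,000; Hanna: £102,000; Orsolya: £68,000; Samir: £68,000; Priya: £68,000; Kaspar: £204,000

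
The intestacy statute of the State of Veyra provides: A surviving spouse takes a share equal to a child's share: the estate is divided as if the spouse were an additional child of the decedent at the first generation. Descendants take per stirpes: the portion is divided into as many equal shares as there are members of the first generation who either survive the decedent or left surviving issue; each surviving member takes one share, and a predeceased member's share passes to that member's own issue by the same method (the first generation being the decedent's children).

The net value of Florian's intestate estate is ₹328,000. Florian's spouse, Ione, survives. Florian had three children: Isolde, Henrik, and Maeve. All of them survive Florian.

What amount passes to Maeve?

Maeve receives ₹82,000.

The spouse counts as an additional share at the children's level, so there are 4 primary shares of ₹82,000. Ione takes one such share (₹82,000).
The children's combined portion (₹246,000) is divided into 3 shares of ₹82,000: Isolde, Henrik, and Maeve each take ₹82,000.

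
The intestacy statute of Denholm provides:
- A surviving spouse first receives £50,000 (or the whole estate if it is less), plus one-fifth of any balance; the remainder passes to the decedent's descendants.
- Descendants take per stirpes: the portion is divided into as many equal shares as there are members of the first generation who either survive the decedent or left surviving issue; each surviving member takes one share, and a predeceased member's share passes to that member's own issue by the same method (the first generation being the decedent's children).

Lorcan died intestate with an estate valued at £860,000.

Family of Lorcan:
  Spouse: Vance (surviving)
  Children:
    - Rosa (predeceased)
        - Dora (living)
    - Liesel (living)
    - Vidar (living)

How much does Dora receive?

Vance first takes £50,000, leaving a balance of £810,000. Vance then takes one-fifth of the balance (£162,000), for a total of £212,000. The remaining £648,000 passes to the descendants.
The descendants' portion (£648,000) is divided into 3 shares of £216,000: Liesel and Vidar each take £216,000; Rosa's £216,000 share passes to Rosa's issue.
Rosa's share (£216,000) passes entirely to Dora.

Dora receives £216,000.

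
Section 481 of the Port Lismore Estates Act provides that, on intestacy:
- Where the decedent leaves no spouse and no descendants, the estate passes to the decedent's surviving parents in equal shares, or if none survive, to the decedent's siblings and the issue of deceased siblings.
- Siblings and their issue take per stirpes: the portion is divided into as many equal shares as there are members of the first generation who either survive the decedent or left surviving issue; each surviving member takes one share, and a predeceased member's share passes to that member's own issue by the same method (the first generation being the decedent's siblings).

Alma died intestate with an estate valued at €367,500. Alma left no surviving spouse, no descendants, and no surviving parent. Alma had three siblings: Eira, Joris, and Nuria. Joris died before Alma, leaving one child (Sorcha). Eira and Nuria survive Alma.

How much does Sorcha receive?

Sorcha receives €122,500.

The entire €367,500 passes to the siblings and their issue.
That amount (€367,500) is divided into 3 shares of €122,500: Eira and Nuria each take €122,500; Joris's €122,500 share passes to Joris's issue.
Joris's share (€122,500) passes entirely to Sorcha.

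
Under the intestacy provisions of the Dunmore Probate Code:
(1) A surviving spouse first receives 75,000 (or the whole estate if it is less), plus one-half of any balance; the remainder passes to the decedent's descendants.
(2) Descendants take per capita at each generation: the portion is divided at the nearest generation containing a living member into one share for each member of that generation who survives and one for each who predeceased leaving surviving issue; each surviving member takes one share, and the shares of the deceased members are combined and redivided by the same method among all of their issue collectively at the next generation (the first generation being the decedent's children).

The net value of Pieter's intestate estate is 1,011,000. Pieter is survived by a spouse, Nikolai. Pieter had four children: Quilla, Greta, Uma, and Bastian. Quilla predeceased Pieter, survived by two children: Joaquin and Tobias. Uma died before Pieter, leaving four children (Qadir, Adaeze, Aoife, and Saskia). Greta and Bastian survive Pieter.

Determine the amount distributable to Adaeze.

Adaeze receives 39,000.

Nikolai first takes 75,000, leaving a balance of 936,000. Nikolai then takes one-half of the balance (468,000), for a total of 543,000. The remaining 468,000 passes to the descendants.
The descendants' portion (468,000) is divided at the children's generation into 4 shares of 117,000. Greta and Bastian each take 117,000. The 2 shares of the deceased (Quilla and Uma) are combined into a pool of 234,000.
That pool (234,000) is divided at the grandchildren's generation equally among Joaquin, Tobias, Qadir, Adaeze, Aoife, and Saskia: 39,000 each.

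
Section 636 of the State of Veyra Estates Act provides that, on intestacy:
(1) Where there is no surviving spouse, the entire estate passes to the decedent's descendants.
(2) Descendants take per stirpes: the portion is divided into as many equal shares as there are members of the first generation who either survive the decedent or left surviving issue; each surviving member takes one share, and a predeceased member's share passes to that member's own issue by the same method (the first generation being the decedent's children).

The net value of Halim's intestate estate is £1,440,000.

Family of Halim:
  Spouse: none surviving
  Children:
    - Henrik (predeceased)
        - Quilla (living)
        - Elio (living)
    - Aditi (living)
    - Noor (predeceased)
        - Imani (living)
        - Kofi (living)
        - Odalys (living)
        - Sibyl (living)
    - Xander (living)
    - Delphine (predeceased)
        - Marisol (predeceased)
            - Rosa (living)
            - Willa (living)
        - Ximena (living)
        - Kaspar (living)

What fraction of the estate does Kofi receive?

Kofi receives 1/20 of the estate.

The entire £1,440,000 passes to the descendants.
That amount (£1,440,000) is divided into 5 shares of £288,000: Aditi and Xander each take £288,000; Henrik's £288,000 share passes to Henrik's issue; Noor's £288,000 share passes to Noor's issue; Delphine's £288,000 share passes to Delphine's issue.
Henrik's share (£288,000) is divided into 2 shares of £144,000: Quilla and Elio each take £144,000.
Noor's share (£288,000) is divided into 4 shares of £72,000: Imani, Kofi, Odalys, and Sibyl each take £72,000.
Delphine's share (£288,000) is divided into 3 shares of £96,000: Ximena and Kaspar each take £96,000; Marisol's £96,000 share passes to Marisol's issue.
Marisol's share (£96,000) is divided into 2 shares of £48,000: Rosa and Willa each take £48,000.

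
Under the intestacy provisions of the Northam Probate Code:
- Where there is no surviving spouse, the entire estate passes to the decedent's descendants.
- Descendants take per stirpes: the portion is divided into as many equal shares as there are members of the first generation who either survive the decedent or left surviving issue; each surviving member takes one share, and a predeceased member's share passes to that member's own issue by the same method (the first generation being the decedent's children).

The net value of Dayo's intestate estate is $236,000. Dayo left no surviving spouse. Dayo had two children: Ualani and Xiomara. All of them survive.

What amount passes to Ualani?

The entire $236,000 passes to the descendants.
That amount ($236,000) is divided into 2 shares of $118,000: Ualani and Xiomara each take $118,000.

Ualani receives $118,000.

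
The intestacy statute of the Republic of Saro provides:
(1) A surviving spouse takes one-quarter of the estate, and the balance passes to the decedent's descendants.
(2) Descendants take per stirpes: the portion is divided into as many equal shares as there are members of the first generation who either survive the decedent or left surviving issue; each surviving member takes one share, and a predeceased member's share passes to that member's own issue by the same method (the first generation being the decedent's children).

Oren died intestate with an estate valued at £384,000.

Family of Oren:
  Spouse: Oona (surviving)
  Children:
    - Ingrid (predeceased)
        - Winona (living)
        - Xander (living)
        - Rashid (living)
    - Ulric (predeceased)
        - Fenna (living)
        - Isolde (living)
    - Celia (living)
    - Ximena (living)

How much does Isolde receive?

Oona takes one-quarter of £384,000 = £96,000. The remaining £288,000 passes to the descendants.
The descendants' portion (£288,000) is divided into 4 shares of £72,000: Celia and Ximena each take £72,000; Ingrid's £72,000 share passes to Ingrid's issue; Ulric's £72,000 share passes to Ulric's issue.
Ingrid's share (£72,000) is divided into 3 shares of £24,000: Winona, Xander, and Rashid each take £24,000.
Ulric's share (£72,000) is divided into 2 shares of £36,000: Fenna and Isolde each take £36,000.

Isolde receives £36,000.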